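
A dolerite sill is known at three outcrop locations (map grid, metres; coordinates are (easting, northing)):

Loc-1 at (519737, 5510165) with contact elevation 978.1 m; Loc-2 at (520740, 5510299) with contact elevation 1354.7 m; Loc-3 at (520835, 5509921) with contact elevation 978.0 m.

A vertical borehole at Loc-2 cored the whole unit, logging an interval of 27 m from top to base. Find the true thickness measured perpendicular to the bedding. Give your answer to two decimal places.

Two edge vectors: Loc-1→Loc-2 = (1003, 134, 376.6), Loc-1→Loc-3 = (1098, -244, -0.1).
Normal n = (Loc-1→Loc-2) × (Loc-1→Loc-3) = (91877, 413607.1, -391864).
So ∂z/∂E = −n_x/n_z = 0.23446 and ∂z/∂N = −n_y/n_z = 1.05549.
|∇z| = √(a²+b²) = 1.08121, so dip δ = arctan(1.08121) = 47.23°.
True thickness = vertical thickness × cos δ = 27 × cos 47.23° = 18.33 m.

18.33 m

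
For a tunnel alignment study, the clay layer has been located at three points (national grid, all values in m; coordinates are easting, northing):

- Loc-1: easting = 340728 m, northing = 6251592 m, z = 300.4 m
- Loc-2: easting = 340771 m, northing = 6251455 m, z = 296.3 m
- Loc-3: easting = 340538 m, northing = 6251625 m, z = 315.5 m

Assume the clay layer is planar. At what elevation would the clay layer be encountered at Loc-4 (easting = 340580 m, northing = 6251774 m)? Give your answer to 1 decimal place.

Let the plane be z = a·easting + b·northing + c.
Loc-2−Loc-1: 43a − 137b = −4.1;  Loc-3−Loc-1: −190a + 33b = 15.1.
Solving gives a = −0.078558368, b = 0.005270001.
Then c = 300.4 − a·340728 − b·6251592 = −5878.46.
At (340580, 6251774): z = −26755.4 + 32946.9 − 5878.46 = 313.0 m.

313.0 m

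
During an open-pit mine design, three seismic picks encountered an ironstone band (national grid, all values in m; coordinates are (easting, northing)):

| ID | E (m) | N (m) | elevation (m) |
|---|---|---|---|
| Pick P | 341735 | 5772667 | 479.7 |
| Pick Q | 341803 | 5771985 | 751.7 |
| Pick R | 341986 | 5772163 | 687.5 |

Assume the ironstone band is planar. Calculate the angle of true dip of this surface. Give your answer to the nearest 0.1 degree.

Two edge vectors: Pick P→Pick Q = (68, -682, 272), Pick P→Pick R = (251, -504, 207.8).
Normal n = (Pick P→Pick Q) × (Pick P→Pick R) = (-4631.6, 54141.6, 136910).
So ∂z/∂E = −n_x/n_z = 0.03383 and ∂z/∂N = −n_y/n_z = −0.39545.
Gradient magnitude |∇z| = √(a² + b²) = √(0.00114 + 0.15638) = 0.39690.
True dip = arctan(0.39690) = 21.6°, dipping toward N (azimuth ≈ 355°).

21.6°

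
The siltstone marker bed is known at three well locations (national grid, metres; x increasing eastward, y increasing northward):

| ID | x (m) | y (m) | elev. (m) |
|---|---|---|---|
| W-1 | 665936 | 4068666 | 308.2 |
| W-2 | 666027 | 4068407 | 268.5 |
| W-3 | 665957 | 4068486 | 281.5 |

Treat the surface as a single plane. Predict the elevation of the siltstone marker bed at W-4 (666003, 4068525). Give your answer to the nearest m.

286 m

Two edge vectors: W-1→W-2 = (91, -259, -39.7), W-1→W-3 = (21, -180, -26.7).
Normal n = (W-1→W-2) × (W-1→W-3) = (-230.7, 1596, -10941).
So ∂z/∂x = −n_x/n_z = −0.02108582 and ∂z/∂y = −n_y/n_z = 0.14587332.
Intercept c from W-1: 308.2 + 14041.81 − 593509.82 = −579159.81.
At (666003, 4068525): z = −14043.2 + 593489.3 − 579159.81 = 286.2 m.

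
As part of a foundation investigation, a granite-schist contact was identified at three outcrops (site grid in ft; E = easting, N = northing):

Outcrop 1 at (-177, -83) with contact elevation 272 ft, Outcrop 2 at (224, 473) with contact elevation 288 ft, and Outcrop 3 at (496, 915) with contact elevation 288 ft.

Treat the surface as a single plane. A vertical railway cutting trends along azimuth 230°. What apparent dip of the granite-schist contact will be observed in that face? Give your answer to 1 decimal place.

5.8°

Let the plane be z = a·E + b·N + c.
Outcrop 2−Outcrop 1: 401a + 556b = 16;  Outcrop 3−Outcrop 1: 673a + 998b = 16.
Solving gives a = 0.27190, b = −0.16732.
Unit vector along 230° is (sin 230°, cos 230°) = (-0.7660, -0.6428).
Slope in that direction = a·(-0.7660) + b·(-0.6428) = −0.10073.
Apparent dip = arctan|0.10073| = 5.8° (true dip is 17.7°, so apparent ≤ true as expected).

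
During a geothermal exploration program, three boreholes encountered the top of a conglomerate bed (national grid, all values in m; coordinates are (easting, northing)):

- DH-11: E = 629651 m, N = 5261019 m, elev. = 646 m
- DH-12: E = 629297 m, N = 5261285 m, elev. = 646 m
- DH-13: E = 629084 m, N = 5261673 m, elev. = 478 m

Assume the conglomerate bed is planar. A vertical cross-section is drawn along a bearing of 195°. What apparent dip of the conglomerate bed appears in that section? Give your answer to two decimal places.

40.54°

Two edge vectors: DH-11→DH-12 = (-354, 266, 0), DH-11→DH-13 = (-567, 654, -168).
Normal n = (DH-11→DH-12) × (DH-11→DH-13) = (-44688, -59472, -80694).
So ∂z/∂E = −n_x/n_z = −0.55380 and ∂z/∂N = −n_y/n_z = −0.73701.
Unit vector along 195° is (sin 195°, cos 195°) = (-0.2588, -0.9659).
Slope in that direction = a·(-0.2588) + b·(-0.9659) = 0.85523.
Apparent dip = arctan|0.85523| = 40.54° (true dip is 42.7°, so apparent ≤ true as expected).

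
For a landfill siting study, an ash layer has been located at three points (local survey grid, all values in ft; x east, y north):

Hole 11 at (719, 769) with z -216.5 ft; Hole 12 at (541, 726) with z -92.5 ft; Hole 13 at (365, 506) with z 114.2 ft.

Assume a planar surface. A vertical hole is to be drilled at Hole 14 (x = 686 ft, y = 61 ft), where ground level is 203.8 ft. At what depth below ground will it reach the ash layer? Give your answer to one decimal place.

65.6 ft

Two edge vectors: Hole 11→Hole 12 = (-178, -43, 124), Hole 11→Hole 13 = (-354, -263, 330.7).
Normal n = (Hole 11→Hole 12) × (Hole 11→Hole 13) = (18391.9, 14968.6, 31592).
So ∂z/∂x = −n_x/n_z = −0.58217 and ∂z/∂y = −n_y/n_z = −0.47381.
Intercept c from Hole 11: -216.5 + 418.58 + 364.36 = 566.44.
At (686, 61): z_contact = −399.37 − 28.90 + 566.44 = 138.17 ft.
Depth below ground = 203.8 − 138.17 = 65.6 ft.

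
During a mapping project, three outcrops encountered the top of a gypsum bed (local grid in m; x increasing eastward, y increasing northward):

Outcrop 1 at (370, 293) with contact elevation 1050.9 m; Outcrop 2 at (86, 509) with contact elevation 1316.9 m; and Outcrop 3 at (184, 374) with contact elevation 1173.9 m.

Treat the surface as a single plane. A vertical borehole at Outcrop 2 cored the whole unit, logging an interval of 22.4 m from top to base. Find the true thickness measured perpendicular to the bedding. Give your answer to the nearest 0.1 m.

16.7 m

Let the plane be z = a·x + b·y + c.
Outcrop 2−Outcrop 1: −284a + 216b = 266;  Outcrop 3−Outcrop 1: −186a + 81b = 123.
Solving gives a = −0.29245, b = 0.84696.
|∇z| = √(a²+b²) = 0.89603, so dip δ = arctan(0.89603) = 41.86°.
True thickness = vertical thickness × cos δ = 22.4 × cos 41.86° = 16.7 m.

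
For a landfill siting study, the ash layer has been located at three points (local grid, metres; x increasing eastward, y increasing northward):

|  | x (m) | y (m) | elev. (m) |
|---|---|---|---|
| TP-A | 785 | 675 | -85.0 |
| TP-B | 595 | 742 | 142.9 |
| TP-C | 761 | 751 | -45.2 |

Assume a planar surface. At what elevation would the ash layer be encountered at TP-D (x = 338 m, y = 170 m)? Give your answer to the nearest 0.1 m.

343.1 m

Let the plane be z = a·x + b·y + c.
TP-B−TP-A: −190a + 67b = 227.9;  TP-C−TP-A: −24a + 76b = 39.8.
Solving gives a = −1.14197, b = 0.16306.
Then c = -85 − a·785 − b·675 = 701.38.
At (338, 170): z = −386.0 + 27.7 + 701.38 = 343.1 m.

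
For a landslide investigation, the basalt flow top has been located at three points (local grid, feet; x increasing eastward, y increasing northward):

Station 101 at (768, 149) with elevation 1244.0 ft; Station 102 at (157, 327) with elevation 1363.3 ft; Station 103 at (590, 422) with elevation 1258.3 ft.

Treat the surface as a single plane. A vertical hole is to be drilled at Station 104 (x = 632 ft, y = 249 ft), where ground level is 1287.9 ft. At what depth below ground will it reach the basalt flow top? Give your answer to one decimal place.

Two edge vectors: Station 101→Station 102 = (-611, 178, 119.3), Station 101→Station 103 = (-178, 273, 14.3).
Normal n = (Station 101→Station 102) × (Station 101→Station 103) = (-30023.5, -12498.1, -135119).
So ∂z/∂x = −n_x/n_z = −0.22220 and ∂z/∂y = −n_y/n_z = −0.09250.
Intercept c from Station 101: 1244 + 170.65 + 13.78 = 1428.43.
At (632, 249): z_contact = −140.43 − 23.03 + 1428.43 = 1264.97 ft.
Depth below ground = 1287.9 − 1264.97 = 22.9 ft.

22.9 ft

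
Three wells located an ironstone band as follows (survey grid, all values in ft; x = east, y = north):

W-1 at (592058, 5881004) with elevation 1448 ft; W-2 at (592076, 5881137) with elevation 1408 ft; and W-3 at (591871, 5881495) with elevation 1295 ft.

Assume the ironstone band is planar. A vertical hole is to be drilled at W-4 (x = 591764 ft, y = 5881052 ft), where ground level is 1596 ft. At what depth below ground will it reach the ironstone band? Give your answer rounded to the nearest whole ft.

169 ft

Let the plane be z = a·x + b·y + c.
W-2−W-1: 18a + 133b = −40;  W-3−W-1: −187a + 491b = −153.
Solving gives a = 0.02103296, b = −0.30359845.
Then c = 1448 − a·592058 − b·5881004 = 1774458.94.
At (591764, 5881052): z_contact = 12446.5 − 1785478.2 + 1774458.94 = 1427.2 ft.
Depth below ground = 1596 − 1427.2 = 169 ft.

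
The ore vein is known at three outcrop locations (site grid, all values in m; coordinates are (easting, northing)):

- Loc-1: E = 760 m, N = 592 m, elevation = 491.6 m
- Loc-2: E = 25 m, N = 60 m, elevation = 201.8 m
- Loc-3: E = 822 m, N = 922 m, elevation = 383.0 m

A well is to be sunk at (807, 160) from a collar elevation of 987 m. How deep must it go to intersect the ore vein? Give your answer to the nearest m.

Let the plane be z = a·E + b·N + c.
Loc-2−Loc-1: −735a − 532b = −289.8;  Loc-3−Loc-1: 62a + 330b = −108.6.
Solving gives a = 0.73203, b = −0.46662.
Then c = 491.6 − a·760 − b·592 = 211.50.
At (807, 160): z_contact = 590.8 − 74.7 + 211.50 = 727.6 m.
Depth below ground = 987 − 727.6 = 259 m.

259 m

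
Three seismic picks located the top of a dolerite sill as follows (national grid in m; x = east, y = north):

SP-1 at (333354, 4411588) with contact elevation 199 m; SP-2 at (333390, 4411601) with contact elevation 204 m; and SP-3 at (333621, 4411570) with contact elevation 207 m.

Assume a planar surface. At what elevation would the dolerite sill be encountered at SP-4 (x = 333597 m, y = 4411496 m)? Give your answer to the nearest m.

Let the plane be z = a·x + b·y + c.
SP-2−SP-1: 36a + 13b = 5;  SP-3−SP-1: 267a − 18b = 8.
Solving gives a = 0.04709881, b = 0.25418791.
Then c = 199 − a·333354 − b·4411588 = −1136873.91.
At (333597, 4411496): z = 15712.0 + 1121348.9 − 1136873.91 = 187.1 m.

187 m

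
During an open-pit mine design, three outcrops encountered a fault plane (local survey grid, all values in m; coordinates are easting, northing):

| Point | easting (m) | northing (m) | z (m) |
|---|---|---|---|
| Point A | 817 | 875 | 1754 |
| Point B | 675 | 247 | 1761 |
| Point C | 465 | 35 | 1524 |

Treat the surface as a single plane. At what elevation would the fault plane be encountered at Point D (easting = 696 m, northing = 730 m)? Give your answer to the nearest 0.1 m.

1625.3 m

Two edge vectors: Point A→Point B = (-142, -628, 7), Point A→Point C = (-352, -840, -230).
Normal n = (Point A→Point B) × (Point A→Point C) = (150320, -35124, -101776).
So ∂z/∂easting = −n_x/n_z = 1.47697 and ∂z/∂northing = −n_y/n_z = −0.34511.
Intercept c from Point A: 1754 − 1206.68 + 301.97 = 849.29.
At (696, 730): z = 1028.0 − 251.9 + 849.29 = 1625.3 m.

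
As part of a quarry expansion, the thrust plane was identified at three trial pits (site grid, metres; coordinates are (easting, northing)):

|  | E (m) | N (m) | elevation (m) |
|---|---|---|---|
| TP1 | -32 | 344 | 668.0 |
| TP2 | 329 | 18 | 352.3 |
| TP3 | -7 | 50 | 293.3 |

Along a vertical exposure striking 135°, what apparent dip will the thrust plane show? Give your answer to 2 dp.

35.28°

Two edge vectors: TP1→TP2 = (361, -326, -315.7), TP1→TP3 = (25, -294, -374.7).
Normal n = (TP1→TP2) × (TP1→TP3) = (29336.4, 127374.2, -97984).
So ∂z/∂E = −n_x/n_z = 0.29940 and ∂z/∂N = −n_y/n_z = 1.29995.
Unit vector along 135° is (sin 135°, cos 135°) = (0.7071, -0.7071).
Slope in that direction = a·(0.7071) + b·(-0.7071) = −0.70750.
Apparent dip = arctan|0.70750| = 35.28° (true dip is 53.1°, so apparent ≤ true as expected).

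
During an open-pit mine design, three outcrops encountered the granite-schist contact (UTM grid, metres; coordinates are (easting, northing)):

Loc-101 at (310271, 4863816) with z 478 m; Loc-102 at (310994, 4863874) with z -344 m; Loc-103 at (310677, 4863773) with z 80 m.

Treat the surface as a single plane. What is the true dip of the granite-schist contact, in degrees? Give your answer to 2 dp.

53.69°

Two edge vectors: Loc-101→Loc-102 = (723, 58, -822), Loc-101→Loc-103 = (406, -43, -398).
Normal n = (Loc-101→Loc-102) × (Loc-101→Loc-103) = (-58430, -45978, -54637).
So ∂z/∂E = −n_x/n_z = −1.06942 and ∂z/∂N = −n_y/n_z = −0.84152.
Gradient magnitude |∇z| = √(a² + b²) = √(1.14366 + 0.70815) = 1.36081.
True dip = arctan(1.36081) = 53.69°, dipping toward NE (azimuth ≈ 052°).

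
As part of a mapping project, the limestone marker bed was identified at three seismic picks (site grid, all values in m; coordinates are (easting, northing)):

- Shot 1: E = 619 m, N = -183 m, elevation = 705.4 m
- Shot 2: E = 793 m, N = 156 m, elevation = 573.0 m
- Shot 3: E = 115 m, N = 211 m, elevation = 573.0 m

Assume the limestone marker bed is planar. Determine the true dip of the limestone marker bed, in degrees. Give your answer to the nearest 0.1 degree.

20.6°

Let the plane be z = a·E + b·N + c.
Shot 2−Shot 1: 174a + 339b = −132.4;  Shot 3−Shot 1: −504a + 394b = −132.4.
Solving gives a = −0.03042, b = −0.37495.
Gradient magnitude |∇z| = √(a² + b²) = √(0.00093 + 0.14059) = 0.37618.
True dip = arctan(0.37618) = 20.6°, dipping toward N (azimuth ≈ 005°).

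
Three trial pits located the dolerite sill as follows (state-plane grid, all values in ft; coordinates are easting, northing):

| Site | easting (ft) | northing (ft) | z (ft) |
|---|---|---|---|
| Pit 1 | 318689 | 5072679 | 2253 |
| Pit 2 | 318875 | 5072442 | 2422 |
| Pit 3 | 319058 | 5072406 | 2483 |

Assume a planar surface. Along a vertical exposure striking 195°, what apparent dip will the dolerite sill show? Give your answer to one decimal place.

Let the plane be z = a·easting + b·northing + c.
Pit 2−Pit 1: 186a − 237b = 169;  Pit 3−Pit 1: 369a − 273b = 230.
Solving gives a = 0.22830, b = −0.53391.
Unit vector along 195° is (sin 195°, cos 195°) = (-0.2588, -0.9659).
Slope in that direction = a·(-0.2588) + b·(-0.9659) = 0.45662.
Apparent dip = arctan|0.45662| = 24.5° (true dip is 30.1°, so apparent ≤ true as expected).

24.5°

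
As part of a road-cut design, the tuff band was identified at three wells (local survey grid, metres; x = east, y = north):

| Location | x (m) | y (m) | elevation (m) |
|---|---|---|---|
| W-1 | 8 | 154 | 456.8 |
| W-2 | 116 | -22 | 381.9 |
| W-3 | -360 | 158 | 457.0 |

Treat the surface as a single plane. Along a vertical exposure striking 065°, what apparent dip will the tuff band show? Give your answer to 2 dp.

10.46°

Let the plane be z = a·x + b·y + c.
W-2−W-1: 108a − 176b = −74.9;  W-3−W-1: −368a + 4b = 0.2.
Solving gives a = 0.00411, b = 0.42809.
Unit vector along 065° is (sin 65°, cos 65°) = (0.9063, 0.4226).
Slope in that direction = a·(0.9063) + b·(0.4226) = 0.18464.
Apparent dip = arctan|0.18464| = 10.46° (true dip is 23.2°, so apparent ≤ true as expected).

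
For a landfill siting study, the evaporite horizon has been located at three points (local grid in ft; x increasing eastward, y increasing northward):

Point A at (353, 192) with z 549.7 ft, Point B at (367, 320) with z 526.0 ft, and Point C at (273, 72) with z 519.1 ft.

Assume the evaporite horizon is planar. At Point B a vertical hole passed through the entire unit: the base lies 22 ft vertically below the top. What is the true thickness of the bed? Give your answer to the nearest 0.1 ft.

16.9 ft

Let the plane be z = a·x + b·y + c.
Point B−Point A: 14a + 128b = −23.7;  Point C−Point A: −80a − 120b = −30.6.
Solving gives a = 0.78981, b = −0.27154.
|∇z| = √(a²+b²) = 0.83519, so dip δ = arctan(0.83519) = 39.87°.
True thickness = vertical thickness × cos δ = 22 × cos 39.87° = 16.9 ft.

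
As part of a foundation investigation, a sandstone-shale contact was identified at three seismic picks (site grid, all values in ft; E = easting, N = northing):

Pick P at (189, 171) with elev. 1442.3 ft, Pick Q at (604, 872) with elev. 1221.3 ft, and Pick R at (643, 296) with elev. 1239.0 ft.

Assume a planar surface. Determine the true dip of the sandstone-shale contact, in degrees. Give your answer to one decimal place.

Let the plane be z = a·E + b·N + c.
Pick Q−Pick P: 415a + 701b = −221;  Pick R−Pick P: 454a + 125b = −203.3.
Solving gives a = −0.43130, b = −0.05993.
Gradient magnitude |∇z| = √(a² + b²) = √(0.18602 + 0.00359) = 0.43544.
True dip = arctan(0.43544) = 23.5°, dipping toward E (azimuth ≈ 082°).

23.5°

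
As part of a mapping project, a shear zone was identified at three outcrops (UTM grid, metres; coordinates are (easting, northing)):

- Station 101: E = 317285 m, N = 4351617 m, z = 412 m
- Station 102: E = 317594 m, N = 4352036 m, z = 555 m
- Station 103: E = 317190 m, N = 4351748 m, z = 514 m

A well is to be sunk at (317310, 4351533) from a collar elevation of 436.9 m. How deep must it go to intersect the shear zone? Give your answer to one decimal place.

79.6 m

Two edge vectors: Station 101→Station 102 = (309, 419, 143), Station 101→Station 103 = (-95, 131, 102).
Normal n = (Station 101→Station 102) × (Station 101→Station 103) = (24005, -45103, 80284).
So ∂z/∂E = −n_x/n_z = −0.299001046 and ∂z/∂N = −n_y/n_z = 0.561793134.
Intercept c from Station 101: 412 + 94868.55 − 2444708.55 = −2349428.01.
At (317310, 4351533): z_contact = −94876.02 + 2444661.36 − 2349428.01 = 357.33 m.
Depth below ground = 436.9 − 357.33 = 79.6 m.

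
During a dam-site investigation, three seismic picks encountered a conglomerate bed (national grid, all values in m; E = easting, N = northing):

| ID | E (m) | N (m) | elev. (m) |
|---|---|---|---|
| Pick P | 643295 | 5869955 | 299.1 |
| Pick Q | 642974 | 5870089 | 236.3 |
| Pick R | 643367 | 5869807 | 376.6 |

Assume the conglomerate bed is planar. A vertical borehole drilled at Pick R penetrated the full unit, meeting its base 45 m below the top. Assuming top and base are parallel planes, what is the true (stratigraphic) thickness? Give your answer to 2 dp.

Two edge vectors: Pick P→Pick Q = (-321, 134, -62.8), Pick P→Pick R = (72, -148, 77.5).
Normal n = (Pick P→Pick Q) × (Pick P→Pick R) = (1090.6, 20355.9, 37860).
So ∂z/∂E = −n_x/n_z = −0.02881 and ∂z/∂N = −n_y/n_z = −0.53766.
|∇z| = √(a²+b²) = 0.53843, so dip δ = arctan(0.53843) = 28.30°.
True thickness = vertical thickness × cos δ = 45 × cos 28.30° = 39.62 m.

39.62 m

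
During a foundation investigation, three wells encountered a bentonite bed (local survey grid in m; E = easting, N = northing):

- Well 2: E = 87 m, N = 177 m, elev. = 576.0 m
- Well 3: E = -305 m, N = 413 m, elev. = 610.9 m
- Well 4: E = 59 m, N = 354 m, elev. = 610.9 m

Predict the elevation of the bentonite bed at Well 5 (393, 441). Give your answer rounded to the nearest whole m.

639 m

Let the plane be z = a·E + b·N + c.
Well 3−Well 2: −392a + 236b = 34.9;  Well 4−Well 2: −28a + 177b = 34.9.
Solving gives a = 0.03280, b = 0.20236.
Then c = 576 − a·87 − b·177 = 537.33.
At (393, 441): z = 12.9 + 89.2 + 537.33 = 639.5 m.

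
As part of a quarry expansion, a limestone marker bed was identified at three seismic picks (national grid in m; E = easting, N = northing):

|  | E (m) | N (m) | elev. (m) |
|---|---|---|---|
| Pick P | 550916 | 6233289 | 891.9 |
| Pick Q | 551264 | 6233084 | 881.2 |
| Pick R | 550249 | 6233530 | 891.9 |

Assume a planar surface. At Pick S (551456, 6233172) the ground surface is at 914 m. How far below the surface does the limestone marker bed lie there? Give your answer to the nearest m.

12 m

Let the plane be z = a·E + b·N + c.
Pick Q−Pick P: 348a − 205b = −10.7;  Pick R−Pick P: −667a + 241b = 0.
Solving gives a = 0.04877712, b = 0.13499726.
Then c = 891.9 − a·550916 − b·6233289 = −867457.11.
At (551456, 6233172): z_contact = 26898.4 + 841461.1 − 867457.11 = 902.4 m.
Depth below ground = 914 − 902.4 = 12 m.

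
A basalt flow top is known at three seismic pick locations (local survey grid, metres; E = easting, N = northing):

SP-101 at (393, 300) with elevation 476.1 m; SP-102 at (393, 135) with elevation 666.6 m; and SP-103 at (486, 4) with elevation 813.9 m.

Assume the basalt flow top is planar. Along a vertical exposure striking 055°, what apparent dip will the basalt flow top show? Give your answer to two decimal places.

Two edge vectors: SP-101→SP-102 = (0, -165, 190.5), SP-101→SP-103 = (93, -296, 337.8).
Normal n = (SP-101→SP-102) × (SP-101→SP-103) = (651, 17716.5, 15345).
So ∂z/∂E = −n_x/n_z = −0.04242 and ∂z/∂N = −n_y/n_z = −1.15455.
Unit vector along 055° is (sin 55°, cos 55°) = (0.8192, 0.5736).
Slope in that direction = a·(0.8192) + b·(0.5736) = −0.69697.
Apparent dip = arctan|0.69697| = 34.88° (true dip is 49.1°, so apparent ≤ true as expected).

34.88°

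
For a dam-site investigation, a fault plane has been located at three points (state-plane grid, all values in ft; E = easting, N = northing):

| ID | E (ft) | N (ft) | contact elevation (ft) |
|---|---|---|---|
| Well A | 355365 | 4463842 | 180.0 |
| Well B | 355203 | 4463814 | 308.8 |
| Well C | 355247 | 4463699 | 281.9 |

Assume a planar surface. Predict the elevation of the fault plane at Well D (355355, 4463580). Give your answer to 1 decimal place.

205.1 ft

Two edge vectors: Well A→Well B = (-162, -28, 128.8), Well A→Well C = (-118, -143, 101.9).
Normal n = (Well A→Well B) × (Well A→Well C) = (15565.2, 1309.4, 19862).
So ∂z/∂E = −n_x/n_z = −0.783667304 and ∂z/∂N = −n_y/n_z = −0.065924882.
Intercept c from Well A: 180 + 278487.93 + 294278.26 = 572946.19.
At (355355, 4463580): z = −278480.1 − 294261.0 + 572946.19 = 205.1 ft.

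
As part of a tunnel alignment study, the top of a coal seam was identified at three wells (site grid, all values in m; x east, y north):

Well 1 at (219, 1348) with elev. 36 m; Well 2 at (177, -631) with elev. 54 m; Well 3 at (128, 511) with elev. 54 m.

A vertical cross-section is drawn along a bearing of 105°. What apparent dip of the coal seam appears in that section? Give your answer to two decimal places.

7.71°

Two edge vectors: Well 1→Well 2 = (-42, -1979, 18), Well 1→Well 3 = (-91, -837, 18).
Normal n = (Well 1→Well 2) × (Well 1→Well 3) = (-20556, -882, -144935).
So ∂z/∂x = −n_x/n_z = −0.14183 and ∂z/∂y = −n_y/n_z = −0.00609.
Unit vector along 105° is (sin 105°, cos 105°) = (0.9659, -0.2588).
Slope in that direction = a·(0.9659) + b·(-0.2588) = −0.13542.
Apparent dip = arctan|0.13542| = 7.71° (true dip is 8.1°, so apparent ≤ true as expected).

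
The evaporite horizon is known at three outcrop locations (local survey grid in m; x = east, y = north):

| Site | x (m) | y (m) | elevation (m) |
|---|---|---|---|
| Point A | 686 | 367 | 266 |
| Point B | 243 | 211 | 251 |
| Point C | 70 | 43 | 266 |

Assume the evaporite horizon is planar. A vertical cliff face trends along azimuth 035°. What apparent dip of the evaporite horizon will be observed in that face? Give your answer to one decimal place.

5.8°

Two edge vectors: Point A→Point B = (-443, -156, -15), Point A→Point C = (-616, -324, 0).
Normal n = (Point A→Point B) × (Point A→Point C) = (-4860, 9240, 47436).
So ∂z/∂x = −n_x/n_z = 0.10245 and ∂z/∂y = −n_y/n_z = −0.19479.
Unit vector along 035° is (sin 35°, cos 35°) = (0.5736, 0.8192).
Slope in that direction = a·(0.5736) + b·(0.8192) = −0.10080.
Apparent dip = arctan|0.10080| = 5.8° (true dip is 12.4°, so apparent ≤ true as expected).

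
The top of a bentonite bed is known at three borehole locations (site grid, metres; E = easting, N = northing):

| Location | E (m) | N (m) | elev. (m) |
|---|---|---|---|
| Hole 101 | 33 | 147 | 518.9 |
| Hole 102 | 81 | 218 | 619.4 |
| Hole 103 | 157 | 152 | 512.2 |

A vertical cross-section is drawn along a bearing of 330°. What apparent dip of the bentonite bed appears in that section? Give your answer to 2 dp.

53.47°

Let the plane be z = a·E + b·N + c.
Hole 102−Hole 101: 48a + 71b = 100.5;  Hole 103−Hole 101: 124a + 5b = −6.7.
Solving gives a = −0.11422, b = 1.49271.
Unit vector along 330° is (sin 330°, cos 330°) = (-0.5000, 0.8660).
Slope in that direction = a·(-0.5000) + b·(0.8660) = 1.34984.
Apparent dip = arctan|1.34984| = 53.47° (true dip is 56.3°, so apparent ≤ true as expected).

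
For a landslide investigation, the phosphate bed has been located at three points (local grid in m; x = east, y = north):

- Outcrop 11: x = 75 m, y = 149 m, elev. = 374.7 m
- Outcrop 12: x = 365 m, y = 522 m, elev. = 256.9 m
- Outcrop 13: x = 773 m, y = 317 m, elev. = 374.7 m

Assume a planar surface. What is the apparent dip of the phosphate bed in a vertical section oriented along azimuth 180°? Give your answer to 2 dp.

Let the plane be z = a·x + b·y + c.
Outcrop 12−Outcrop 11: 290a + 373b = −117.8;  Outcrop 13−Outcrop 11: 698a + 168b = 0.
Solving gives a = 0.09351, b = −0.38852.
Unit vector along 180° is (sin 180°, cos 180°) = (0.0000, -1.0000).
Slope in that direction = a·(0.0000) + b·(-1.0000) = 0.38852.
Apparent dip = arctan|0.38852| = 21.23° (true dip is 21.8°, so apparent ≤ true as expected).

21.23°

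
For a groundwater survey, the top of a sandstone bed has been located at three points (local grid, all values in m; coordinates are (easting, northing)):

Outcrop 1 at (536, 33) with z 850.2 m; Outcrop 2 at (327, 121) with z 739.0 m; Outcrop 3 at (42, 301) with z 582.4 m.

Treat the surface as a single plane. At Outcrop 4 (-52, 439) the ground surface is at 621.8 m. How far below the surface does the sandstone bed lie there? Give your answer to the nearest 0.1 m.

Let the plane be z = a·E + b·N + c.
Outcrop 2−Outcrop 1: −209a + 88b = −111.2;  Outcrop 3−Outcrop 1: −494a + 268b = −267.8.
Solving gives a = 0.49722, b = −0.08273.
Then c = 850.2 − a·536 − b·33 = 586.42.
At (-52, 439): z_contact = −25.86 − 36.32 + 586.42 = 524.24 m.
Depth below ground = 621.8 − 524.24 = 97.6 m.

97.6 m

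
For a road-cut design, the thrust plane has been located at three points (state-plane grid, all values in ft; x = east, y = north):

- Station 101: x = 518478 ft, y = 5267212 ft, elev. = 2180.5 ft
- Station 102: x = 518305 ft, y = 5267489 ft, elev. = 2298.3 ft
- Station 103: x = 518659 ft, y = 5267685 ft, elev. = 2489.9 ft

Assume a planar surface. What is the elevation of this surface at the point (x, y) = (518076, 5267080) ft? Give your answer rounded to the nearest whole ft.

Two edge vectors: Station 101→Station 102 = (-173, 277, 117.8), Station 101→Station 103 = (181, 473, 309.4).
Normal n = (Station 101→Station 102) × (Station 101→Station 103) = (29984.4, 74848, -131966).
So ∂z/∂x = −n_x/n_z = 0.22721307 and ∂z/∂y = −n_y/n_z = 0.56717639.
Intercept c from Station 101: 2180.5 − 117804.98 − 2987438.31 = −3103062.79.
At (518076, 5267080): z = 117713.6 + 2987363.4 − 3103062.79 = 2014.3 ft.

2014 ft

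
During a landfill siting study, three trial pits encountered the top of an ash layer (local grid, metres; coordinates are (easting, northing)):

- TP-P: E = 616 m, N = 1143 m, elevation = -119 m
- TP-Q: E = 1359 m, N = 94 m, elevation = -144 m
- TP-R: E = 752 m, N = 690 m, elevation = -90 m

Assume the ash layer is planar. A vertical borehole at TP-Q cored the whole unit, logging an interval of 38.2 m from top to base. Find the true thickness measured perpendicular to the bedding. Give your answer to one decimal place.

Let the plane be z = a·E + b·N + c.
TP-Q−TP-P: 743a − 1049b = −25;  TP-R−TP-P: 136a − 453b = 29.
Solving gives a = −0.21528, b = −0.12865.
|∇z| = √(a²+b²) = 0.25079, so dip δ = arctan(0.25079) = 14.08°.
True thickness = vertical thickness × cos δ = 38.2 × cos 14.08° = 37.1 m.

37.1 m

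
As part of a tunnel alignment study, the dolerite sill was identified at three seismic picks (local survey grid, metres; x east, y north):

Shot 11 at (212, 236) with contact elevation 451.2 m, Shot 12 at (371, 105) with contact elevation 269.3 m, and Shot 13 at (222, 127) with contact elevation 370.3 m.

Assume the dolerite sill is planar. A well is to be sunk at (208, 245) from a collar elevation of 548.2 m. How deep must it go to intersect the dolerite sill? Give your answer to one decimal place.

Two edge vectors: Shot 11→Shot 12 = (159, -131, -181.9), Shot 11→Shot 13 = (10, -109, -80.9).
Normal n = (Shot 11→Shot 12) × (Shot 11→Shot 13) = (-9229.2, 11044.1, -16021).
So ∂z/∂x = −n_x/n_z = −0.57607 and ∂z/∂y = −n_y/n_z = 0.68935.
Intercept c from Shot 11: 451.2 + 122.13 − 162.69 = 410.64.
At (208, 245): z_contact = −119.82 + 168.89 + 410.64 = 459.71 m.
Depth below ground = 548.2 − 459.71 = 88.5 m.

88.5 m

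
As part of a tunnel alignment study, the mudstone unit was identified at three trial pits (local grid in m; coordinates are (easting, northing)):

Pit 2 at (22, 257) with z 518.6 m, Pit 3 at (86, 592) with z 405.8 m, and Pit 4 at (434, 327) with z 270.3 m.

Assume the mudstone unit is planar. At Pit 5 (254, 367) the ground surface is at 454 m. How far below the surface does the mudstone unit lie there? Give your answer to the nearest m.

Let the plane be z = a·E + b·N + c.
Pit 3−Pit 2: 64a + 335b = −112.8;  Pit 4−Pit 2: 412a + 70b = −248.3.
Solving gives a = −0.56376, b = −0.22901.
Then c = 518.6 − a·22 − b·257 = 589.86.
At (254, 367): z_contact = −143.2 − 84.0 + 589.86 = 362.6 m.
Depth below ground = 454 − 362.6 = 91 m.

91 m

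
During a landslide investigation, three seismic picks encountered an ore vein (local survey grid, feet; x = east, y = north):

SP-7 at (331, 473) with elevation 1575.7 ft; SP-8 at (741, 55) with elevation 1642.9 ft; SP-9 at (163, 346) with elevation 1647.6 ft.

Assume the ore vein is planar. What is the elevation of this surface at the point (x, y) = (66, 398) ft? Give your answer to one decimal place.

Let the plane be z = a·x + b·y + c.
SP-8−SP-7: 410a − 418b = 67.2;  SP-9−SP-7: −168a − 127b = 71.9.
Solving gives a = −0.17597, b = −0.33337.
Then c = 1575.7 − a·331 − b·473 = 1791.63.
At (66, 398): z = −11.6 − 132.7 + 1791.63 = 1647.3 ft.

1647.3 ft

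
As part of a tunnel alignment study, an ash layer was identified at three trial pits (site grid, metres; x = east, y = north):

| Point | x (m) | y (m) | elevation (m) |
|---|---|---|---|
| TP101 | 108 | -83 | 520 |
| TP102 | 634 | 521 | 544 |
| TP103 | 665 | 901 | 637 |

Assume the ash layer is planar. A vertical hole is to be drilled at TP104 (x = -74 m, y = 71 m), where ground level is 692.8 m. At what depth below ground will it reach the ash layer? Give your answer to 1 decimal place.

Two edge vectors: TP101→TP102 = (526, 604, 24), TP101→TP103 = (557, 984, 117).
Normal n = (TP101→TP102) × (TP101→TP103) = (47052, -48174, 181156).
So ∂z/∂x = −n_x/n_z = −0.25973 and ∂z/∂y = −n_y/n_z = 0.26593.
Intercept c from TP101: 520 + 28.05 + 22.07 = 570.12.
At (-74, 71): z_contact = 19.22 + 18.88 + 570.12 = 608.22 m.
Depth below ground = 692.8 − 608.22 = 84.6 m.

84.6 m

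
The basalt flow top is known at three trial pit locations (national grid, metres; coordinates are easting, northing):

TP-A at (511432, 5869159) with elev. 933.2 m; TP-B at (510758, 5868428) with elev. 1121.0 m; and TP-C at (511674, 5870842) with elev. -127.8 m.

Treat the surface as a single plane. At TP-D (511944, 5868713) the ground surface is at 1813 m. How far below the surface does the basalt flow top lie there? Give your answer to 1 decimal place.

Let the plane be z = a·easting + b·northing + c.
TP-B−TP-A: −674a − 731b = 187.8;  TP-C−TP-A: 242a + 1683b = −1061.
Solving gives a = 0.479950284, b = −0.699434325.
Then c = 933.2 − a·511432 − b·5869159 = 3860562.53.
At (511944, 5868713): z_contact = 245707.67 − 4104779.31 + 3860562.53 = 1490.88 m.
Depth below ground = 1813 − 1490.88 = 322.1 m.

322.1 m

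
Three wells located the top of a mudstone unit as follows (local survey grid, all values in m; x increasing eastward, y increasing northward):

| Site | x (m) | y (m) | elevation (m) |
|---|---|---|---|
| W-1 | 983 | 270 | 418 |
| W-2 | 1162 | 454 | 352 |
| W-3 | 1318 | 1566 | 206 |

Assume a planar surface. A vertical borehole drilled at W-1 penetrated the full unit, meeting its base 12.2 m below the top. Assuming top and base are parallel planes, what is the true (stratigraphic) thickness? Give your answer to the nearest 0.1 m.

Let the plane be z = a·x + b·y + c.
W-2−W-1: 179a + 184b = −66;  W-3−W-1: 335a + 1296b = −212.
Solving gives a = −0.27314, b = −0.09298.
|∇z| = √(a²+b²) = 0.28853, so dip δ = arctan(0.28853) = 16.09°.
True thickness = vertical thickness × cos δ = 12.2 × cos 16.09° = 11.7 m.

11.7 m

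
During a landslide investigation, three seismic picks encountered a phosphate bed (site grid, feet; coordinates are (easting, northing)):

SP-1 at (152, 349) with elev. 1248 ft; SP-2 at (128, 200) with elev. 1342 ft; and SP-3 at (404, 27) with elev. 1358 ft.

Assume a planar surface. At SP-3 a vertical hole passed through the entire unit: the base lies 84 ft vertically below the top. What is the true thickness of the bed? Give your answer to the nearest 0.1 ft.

70.2 ft

Let the plane be z = a·E + b·N + c.
SP-2−SP-1: −24a − 149b = 94;  SP-3−SP-1: 252a − 322b = 110.
Solving gives a = −0.30652, b = −0.58150.
|∇z| = √(a²+b²) = 0.65734, so dip δ = arctan(0.65734) = 33.32°.
True thickness = vertical thickness × cos δ = 84 × cos 33.32° = 70.2 ft.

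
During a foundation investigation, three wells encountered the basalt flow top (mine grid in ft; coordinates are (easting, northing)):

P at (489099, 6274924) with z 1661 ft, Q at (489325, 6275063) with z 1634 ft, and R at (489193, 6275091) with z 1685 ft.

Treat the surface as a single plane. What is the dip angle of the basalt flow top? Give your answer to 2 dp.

Two edge vectors: P→Q = (226, 139, -27), P→R = (94, 167, 24).
Normal n = (P→Q) × (P→R) = (7845, -7962, 24676).
So ∂z/∂E = −n_x/n_z = −0.31792 and ∂z/∂N = −n_y/n_z = 0.32266.
Gradient magnitude |∇z| = √(a² + b²) = √(0.10107 + 0.10411) = 0.45297.
True dip = arctan(0.45297) = 24.37°, dipping toward SE (azimuth ≈ 135°).

24.37°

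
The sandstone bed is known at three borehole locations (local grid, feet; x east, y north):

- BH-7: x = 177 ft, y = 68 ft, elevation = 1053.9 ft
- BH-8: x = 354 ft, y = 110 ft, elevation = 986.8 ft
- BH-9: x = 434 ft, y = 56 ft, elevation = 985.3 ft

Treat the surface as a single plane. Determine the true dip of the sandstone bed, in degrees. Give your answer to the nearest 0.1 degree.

Two edge vectors: BH-7→BH-8 = (177, 42, -67.1), BH-7→BH-9 = (257, -12, -68.6).
Normal n = (BH-7→BH-8) × (BH-7→BH-9) = (-3686.4, -5102.5, -12918).
So ∂z/∂x = −n_x/n_z = −0.28537 and ∂z/∂y = −n_y/n_z = −0.39499.
Gradient magnitude |∇z| = √(a² + b²) = √(0.08144 + 0.15602) = 0.48729.
True dip = arctan(0.48729) = 26.0°, dipping toward NE (azimuth ≈ 036°).

26.0°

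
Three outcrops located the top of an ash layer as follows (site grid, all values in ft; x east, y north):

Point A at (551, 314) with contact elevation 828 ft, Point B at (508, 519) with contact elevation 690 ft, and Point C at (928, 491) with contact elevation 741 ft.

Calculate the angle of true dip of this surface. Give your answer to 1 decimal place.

33.5°

Let the plane be z = a·x + b·y + c.
Point B−Point A: −43a + 205b = −138;  Point C−Point A: 377a + 177b = −87.
Solving gives a = 0.07764, b = −0.65689.
Gradient magnitude |∇z| = √(a² + b²) = √(0.00603 + 0.43150) = 0.66146.
True dip = arctan(0.66146) = 33.5°, dipping toward N (azimuth ≈ 353°).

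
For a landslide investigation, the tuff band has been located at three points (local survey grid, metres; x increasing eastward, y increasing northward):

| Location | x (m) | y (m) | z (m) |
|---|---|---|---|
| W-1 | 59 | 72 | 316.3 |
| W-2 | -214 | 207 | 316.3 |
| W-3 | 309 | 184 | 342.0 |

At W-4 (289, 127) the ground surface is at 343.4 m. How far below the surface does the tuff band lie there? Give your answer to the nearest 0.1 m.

Two edge vectors: W-1→W-2 = (-273, 135, 0), W-1→W-3 = (250, 112, 25.7).
Normal n = (W-1→W-2) × (W-1→W-3) = (3469.5, 7016.1, -64326).
So ∂z/∂x = −n_x/n_z = 0.05394 and ∂z/∂y = −n_y/n_z = 0.10907.
Intercept c from W-1: 316.3 − 3.18 − 7.85 = 305.26.
At (289, 127): z_contact = 15.59 + 13.85 + 305.26 = 334.70 m.
Depth below ground = 343.4 − 334.70 = 8.7 m.

8.7 m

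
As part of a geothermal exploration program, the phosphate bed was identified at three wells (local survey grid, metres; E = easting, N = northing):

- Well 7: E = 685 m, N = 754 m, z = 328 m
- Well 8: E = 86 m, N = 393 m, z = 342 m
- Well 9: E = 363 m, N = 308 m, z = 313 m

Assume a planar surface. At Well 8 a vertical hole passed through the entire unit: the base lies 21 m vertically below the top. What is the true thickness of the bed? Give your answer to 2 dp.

20.85 m

Let the plane be z = a·E + b·N + c.
Well 8−Well 7: −599a − 361b = 14;  Well 9−Well 7: −322a − 446b = −15.
Solving gives a = −0.07726, b = 0.08941.
|∇z| = √(a²+b²) = 0.11816, so dip δ = arctan(0.11816) = 6.74°.
True thickness = vertical thickness × cos δ = 21 × cos 6.74° = 20.85 m.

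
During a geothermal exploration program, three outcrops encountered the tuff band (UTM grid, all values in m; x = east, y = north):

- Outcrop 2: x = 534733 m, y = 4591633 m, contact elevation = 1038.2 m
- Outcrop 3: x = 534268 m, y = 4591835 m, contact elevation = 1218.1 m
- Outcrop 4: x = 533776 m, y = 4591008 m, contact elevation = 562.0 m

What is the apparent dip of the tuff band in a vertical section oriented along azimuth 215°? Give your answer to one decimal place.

Two edge vectors: Outcrop 2→Outcrop 3 = (-465, 202, 179.9), Outcrop 2→Outcrop 4 = (-957, -625, -476.2).
Normal n = (Outcrop 2→Outcrop 3) × (Outcrop 2→Outcrop 4) = (16245.1, -393597.3, 483939).
So ∂z/∂x = −n_x/n_z = −0.03357 and ∂z/∂y = −n_y/n_z = 0.81332.
Unit vector along 215° is (sin 215°, cos 215°) = (-0.5736, -0.8192).
Slope in that direction = a·(-0.5736) + b·(-0.8192) = −0.64698.
Apparent dip = arctan|0.64698| = 32.9° (true dip is 39.1°, so apparent ≤ true as expected).

32.9°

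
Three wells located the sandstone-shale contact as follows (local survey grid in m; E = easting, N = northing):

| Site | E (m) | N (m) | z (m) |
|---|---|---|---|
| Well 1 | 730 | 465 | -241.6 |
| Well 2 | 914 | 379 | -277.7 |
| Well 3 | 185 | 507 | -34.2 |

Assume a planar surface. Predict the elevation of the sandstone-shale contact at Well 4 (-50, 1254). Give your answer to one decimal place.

-289.0 m

Let the plane be z = a·E + b·N + c.
Well 2−Well 1: 184a − 86b = −36.1;  Well 3−Well 1: −545a + 42b = 207.4.
Solving gives a = −0.416949, b = −0.472309.
Then c = -241.6 − a·730 − b·465 = 282.40.
At (-50, 1254): z = 20.8 − 592.3 + 282.40 = -289.0 m.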